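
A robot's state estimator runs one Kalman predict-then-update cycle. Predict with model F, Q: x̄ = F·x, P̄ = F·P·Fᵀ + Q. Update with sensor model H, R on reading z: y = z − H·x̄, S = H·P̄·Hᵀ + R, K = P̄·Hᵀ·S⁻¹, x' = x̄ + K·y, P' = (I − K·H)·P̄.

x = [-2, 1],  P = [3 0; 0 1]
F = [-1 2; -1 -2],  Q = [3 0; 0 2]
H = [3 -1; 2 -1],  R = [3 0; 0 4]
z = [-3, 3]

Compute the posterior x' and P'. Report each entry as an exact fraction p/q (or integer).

x̄ = F·x = [4, 0]
P̄ = F·P·Fᵀ + Q = [10 -1; -1 9]
y = z − H·x̄ = [-15, -5]
S = H·P̄·Hᵀ + R = [108 74; 74 57]
K = P̄·Hᵀ·S⁻¹ = [213/680 -13/340; 13/68 -15/34]
x' = x̄ + K·y = [-69/136, -45/68]
P' = (I − K·H)·P̄ = [743/680 159/68; 159/68 219/34]

x' = [-69/136, -45/68]
P' = [743/680 159/68; 159/68 219/34]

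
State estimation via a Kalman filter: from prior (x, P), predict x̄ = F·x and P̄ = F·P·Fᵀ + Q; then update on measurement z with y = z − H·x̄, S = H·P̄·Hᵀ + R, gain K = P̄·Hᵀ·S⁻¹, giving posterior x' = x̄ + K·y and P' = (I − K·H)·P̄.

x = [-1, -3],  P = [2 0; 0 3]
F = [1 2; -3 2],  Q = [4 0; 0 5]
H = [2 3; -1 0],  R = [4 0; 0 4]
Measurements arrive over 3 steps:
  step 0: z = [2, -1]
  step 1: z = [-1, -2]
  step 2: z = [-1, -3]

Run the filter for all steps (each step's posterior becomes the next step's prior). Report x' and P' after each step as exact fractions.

step 0: x' = [-1073/3635, 612/727], P' = [10836/3635 -1416/727; -1416/727 1244/727]
step 1: x' = [1103845/742817, -960469/742817], P' = [11277120/5199719 -7376816/5199719; -7376816/5199719 7118476/5199719]
step 2: x' = [4647103683/2848981397, -244044361/167587141], P' = [6125600678/2848981397 -234943764/167587141; -234943764/167587141 226917436/167587141]

step 0: x̄ = F·x = [-7, -3]
step 0: P̄ = F·P·Fᵀ + Q = [18 6; 6 35]
step 0: y = z − H·x̄ = [25, -8]
step 0: S = H·P̄·Hᵀ + R = [463 -54; -54 22]
step 0: K = P̄·Hᵀ·S⁻¹ = [108/3635 -2709/3635; 225/727 354/727]
step 0: x' = x̄ + K·y = [-1073/3635, 612/727]
step 0: P' = (I − K·H)·P̄ = [10836/3635 -1416/727; -1416/727 1244/727]
step 1: x̄ = F·x = [5047/3635, 9339/3635]
step 1: P̄ = F·P·Fᵀ + Q = [21936/3635 20692/3635; 20692/3635 225539/3635]
step 1: y = z − H·x̄ = [-41746/3635, -2223/3635]
step 1: S = H·P̄·Hᵀ + R = [2380439/3635 -105948/3635; -105948/3635 36476/3635]
step 1: K = P̄·Hᵀ·S⁻¹ = [105948/5199719 -2819280/5199719; 1650449/5199719 1844204/5199719]
step 1: x' = x̄ + K·y = [1103845/742817, -960469/742817]
step 1: P' = (I − K·H)·P̄ = [11277120/5199719 -7376816/5199719; -7376816/5199719 7118476/5199719]
step 2: x̄ = F·x = [-817093/742817, -5232473/742817]
step 2: P̄ = F·P·Fᵀ + Q = [31042636/5199719 24149808/5199719; 24149808/5199719 244488371/5199719]
step 2: y = z − H·x̄ = [16588788/742817, -3045544/742817]
step 2: S = H·P̄·Hᵀ + R = [2635162455/5199719 -134534696/5199719; -134534696/5199719 51841512/5199719]
step 2: K = P̄·Hᵀ·S⁻¹ = [67267348/2848981397 -3062800339/5697962794; 52716195/167587141 58735941/167587141]
step 2: x' = x̄ + K·y = [4647103683/2848981397, -244044361/167587141]
step 2: P' = (I − K·H)·P̄ = [6125600678/2848981397 -234943764/167587141; -234943764/167587141 226917436/167587141]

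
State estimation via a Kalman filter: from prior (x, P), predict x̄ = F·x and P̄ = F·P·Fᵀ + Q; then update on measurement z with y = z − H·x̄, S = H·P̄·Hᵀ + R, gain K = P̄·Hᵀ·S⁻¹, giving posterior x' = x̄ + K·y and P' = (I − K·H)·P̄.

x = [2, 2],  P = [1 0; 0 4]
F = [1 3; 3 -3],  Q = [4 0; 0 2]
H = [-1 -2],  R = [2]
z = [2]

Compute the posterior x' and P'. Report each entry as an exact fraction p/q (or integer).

x' = [1042/99, -610/99]
P' = [3434/99 -1742/99; -1742/99 932/99]

x̄ = F·x = [8, 0]
P̄ = F·P·Fᵀ + Q = [41 -33; -33 47]
y = z − H·x̄ = [10]
S = H·P̄·Hᵀ + R = [99]
K = P̄·Hᵀ·S⁻¹ = [25/99; -61/99]
x' = x̄ + K·y = [1042/99, -610/99]
P' = (I − K·H)·P̄ = [3434/99 -1742/99; -1742/99 932/99]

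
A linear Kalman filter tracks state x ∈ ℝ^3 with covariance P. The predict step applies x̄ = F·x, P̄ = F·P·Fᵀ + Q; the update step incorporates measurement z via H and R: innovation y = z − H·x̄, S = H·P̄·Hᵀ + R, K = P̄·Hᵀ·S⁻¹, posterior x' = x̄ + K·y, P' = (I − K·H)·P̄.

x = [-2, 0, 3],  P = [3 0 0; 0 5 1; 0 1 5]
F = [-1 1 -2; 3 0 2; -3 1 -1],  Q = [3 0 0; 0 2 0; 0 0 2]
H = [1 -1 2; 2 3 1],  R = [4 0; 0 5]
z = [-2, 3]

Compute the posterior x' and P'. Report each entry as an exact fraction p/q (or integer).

x' = [-3116/827, 11052/4135, 9129/4135]
P' = [37899/5789 -15819/5789 -24291/5789; -15819/5789 46723/28945 49051/28945; -24291/5789 49051/28945 100567/28945]

x̄ = F·x = [-4, 0, 3]
P̄ = F·P·Fᵀ + Q = [27 -27 21; -27 49 -35; 21 -35 37]
y = z − H·x̄ = [-4, 8]
S = H·P̄·Hᵀ + R = [506 -116; -116 141]
K = P̄·Hᵀ·S⁻¹ = [1284/5789 810/5789; -6929/28945 6206/28945; 7657/28945 962/28945]
x' = x̄ + K·y = [-3116/827, 11052/4135, 9129/4135]
P' = (I − K·H)·P̄ = [37899/5789 -15819/5789 -24291/5789; -15819/5789 46723/28945 49051/28945; -24291/5789 49051/28945 100567/28945]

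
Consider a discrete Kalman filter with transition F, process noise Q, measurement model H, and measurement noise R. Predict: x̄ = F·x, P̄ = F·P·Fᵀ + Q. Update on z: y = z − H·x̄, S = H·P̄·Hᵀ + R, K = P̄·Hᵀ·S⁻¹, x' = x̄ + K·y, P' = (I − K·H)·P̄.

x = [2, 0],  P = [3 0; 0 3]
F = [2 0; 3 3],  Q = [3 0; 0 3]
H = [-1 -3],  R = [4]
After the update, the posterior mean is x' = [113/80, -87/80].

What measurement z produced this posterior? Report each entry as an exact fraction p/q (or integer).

z = [2]

x̄ = F·x = [4, 6]
P̄ = F·P·Fᵀ + Q = [15 18; 18 57]
S = H·P̄·Hᵀ + R = [640]
K = P̄·Hᵀ·S⁻¹ = [-69/640; -189/640]
x' − x̄ = [-207/80, -567/80] = K·y
y = (KᵀK)⁻¹·Kᵀ·(x' − x̄) = [24]
z = y + H·x̄ = [24] + [-22] = [2]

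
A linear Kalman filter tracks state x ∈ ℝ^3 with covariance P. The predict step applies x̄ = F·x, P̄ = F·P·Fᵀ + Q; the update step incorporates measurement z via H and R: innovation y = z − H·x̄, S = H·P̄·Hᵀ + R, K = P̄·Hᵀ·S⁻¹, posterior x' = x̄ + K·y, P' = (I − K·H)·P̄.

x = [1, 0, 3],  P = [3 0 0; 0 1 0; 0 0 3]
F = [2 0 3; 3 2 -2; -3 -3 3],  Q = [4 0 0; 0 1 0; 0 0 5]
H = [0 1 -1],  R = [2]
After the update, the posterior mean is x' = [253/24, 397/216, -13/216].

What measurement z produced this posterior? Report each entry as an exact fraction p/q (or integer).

z = [2]

x̄ = F·x = [11, -3, 6]
P̄ = F·P·Fᵀ + Q = [43 0 9; 0 44 -51; 9 -51 68]
S = H·P̄·Hᵀ + R = [216]
K = P̄·Hᵀ·S⁻¹ = [-1/24; 95/216; -119/216]
x' − x̄ = [-11/24, 1045/216, -1309/216] = K·y
y = (KᵀK)⁻¹·Kᵀ·(x' − x̄) = [11]
z = y + H·x̄ = [11] + [-9] = [2]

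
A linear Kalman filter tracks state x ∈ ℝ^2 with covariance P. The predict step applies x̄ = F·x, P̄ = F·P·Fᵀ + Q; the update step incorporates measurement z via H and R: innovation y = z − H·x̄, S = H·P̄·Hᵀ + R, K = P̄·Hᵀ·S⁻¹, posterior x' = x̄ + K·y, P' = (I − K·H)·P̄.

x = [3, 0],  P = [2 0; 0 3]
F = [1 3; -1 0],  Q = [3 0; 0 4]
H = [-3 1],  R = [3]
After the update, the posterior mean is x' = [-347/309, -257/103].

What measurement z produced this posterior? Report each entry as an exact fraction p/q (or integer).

z = [1]

x̄ = F·x = [3, -3]
P̄ = F·P·Fᵀ + Q = [32 -2; -2 6]
S = H·P̄·Hᵀ + R = [309]
K = P̄·Hᵀ·S⁻¹ = [-98/309; 4/103]
x' − x̄ = [-1274/309, 52/103] = K·y
y = (KᵀK)⁻¹·Kᵀ·(x' − x̄) = [13]
z = y + H·x̄ = [13] + [-12] = [1]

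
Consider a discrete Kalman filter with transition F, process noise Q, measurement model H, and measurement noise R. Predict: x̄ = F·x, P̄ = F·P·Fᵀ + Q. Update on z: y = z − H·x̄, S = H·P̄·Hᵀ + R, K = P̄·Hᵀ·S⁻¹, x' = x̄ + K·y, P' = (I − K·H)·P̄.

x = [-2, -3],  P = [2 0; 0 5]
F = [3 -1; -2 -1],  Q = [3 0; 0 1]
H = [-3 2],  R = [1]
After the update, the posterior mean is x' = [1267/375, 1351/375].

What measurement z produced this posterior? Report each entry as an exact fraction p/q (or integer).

x̄ = F·x = [-3, 7]
P̄ = F·P·Fᵀ + Q = [26 -7; -7 14]
S = H·P̄·Hᵀ + R = [375]
K = P̄·Hᵀ·S⁻¹ = [-92/375; 49/375]
x' − x̄ = [2392/375, -1274/375] = K·y
y = (KᵀK)⁻¹·Kᵀ·(x' − x̄) = [-26]
z = y + H·x̄ = [-26] + [23] = [-3]

z = [-3]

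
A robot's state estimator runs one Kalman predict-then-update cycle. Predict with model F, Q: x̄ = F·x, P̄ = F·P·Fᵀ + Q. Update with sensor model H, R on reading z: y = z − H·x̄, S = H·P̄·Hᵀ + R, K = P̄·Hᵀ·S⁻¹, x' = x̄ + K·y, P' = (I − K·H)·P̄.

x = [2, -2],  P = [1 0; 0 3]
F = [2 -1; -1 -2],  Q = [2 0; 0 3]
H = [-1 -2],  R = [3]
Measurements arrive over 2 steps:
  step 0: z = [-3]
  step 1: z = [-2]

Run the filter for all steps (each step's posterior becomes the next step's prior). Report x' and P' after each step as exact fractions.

step 0: x' = [433/92, -17/23], P' = [539/92 -61/23; -61/23 44/23]
step 1: x' = [9101/994, -1005/284], P' = [7743/497 -981/142; -981/142 1059/284]

step 0: x̄ = F·x = [6, 2]
step 0: P̄ = F·P·Fᵀ + Q = [9 4; 4 16]
step 0: y = z − H·x̄ = [7]
step 0: S = H·P̄·Hᵀ + R = [92]
step 0: K = P̄·Hᵀ·S⁻¹ = [-17/92; -9/23]
step 0: x' = x̄ + K·y = [433/92, -17/23]
step 0: P' = (I − K·H)·P̄ = [539/92 -61/23; -61/23 44/23]
step 1: x̄ = F·x = [467/46, -297/92]
step 1: P̄ = F·P·Fᵀ + Q = [873/23 3/46; 3/46 543/92]
step 1: y = z − H·x̄ = [39/23]
step 1: S = H·P̄·Hᵀ + R = [1491/23]
step 1: K = P̄·Hᵀ·S⁻¹ = [-292/497; -13/71]
step 1: x' = x̄ + K·y = [9101/994, -1005/284]
step 1: P' = (I − K·H)·P̄ = [7743/497 -981/142; -981/142 1059/284]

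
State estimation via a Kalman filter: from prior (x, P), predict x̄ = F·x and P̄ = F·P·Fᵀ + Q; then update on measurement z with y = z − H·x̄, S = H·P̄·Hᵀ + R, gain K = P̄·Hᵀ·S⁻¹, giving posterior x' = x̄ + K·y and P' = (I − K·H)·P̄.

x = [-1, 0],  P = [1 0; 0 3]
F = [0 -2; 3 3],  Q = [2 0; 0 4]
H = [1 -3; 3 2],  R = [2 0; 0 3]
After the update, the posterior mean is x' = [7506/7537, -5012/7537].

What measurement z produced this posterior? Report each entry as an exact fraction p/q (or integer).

z = [3, 2]

x̄ = F·x = [0, -3]
P̄ = F·P·Fᵀ + Q = [14 -18; -18 40]
S = H·P̄·Hᵀ + R = [484 -72; -72 73]
K = P̄·Hᵀ·S⁻¹ = [1349/7537 1950/7537; -4101/15074 662/7537]
x' − x̄ = [7506/7537, 17599/7537] = K·y
y = (KᵀK)⁻¹·Kᵀ·(x' − x̄) = [-6, 8]
z = y + H·x̄ = [-6, 8] + [9, -6] = [3, 2]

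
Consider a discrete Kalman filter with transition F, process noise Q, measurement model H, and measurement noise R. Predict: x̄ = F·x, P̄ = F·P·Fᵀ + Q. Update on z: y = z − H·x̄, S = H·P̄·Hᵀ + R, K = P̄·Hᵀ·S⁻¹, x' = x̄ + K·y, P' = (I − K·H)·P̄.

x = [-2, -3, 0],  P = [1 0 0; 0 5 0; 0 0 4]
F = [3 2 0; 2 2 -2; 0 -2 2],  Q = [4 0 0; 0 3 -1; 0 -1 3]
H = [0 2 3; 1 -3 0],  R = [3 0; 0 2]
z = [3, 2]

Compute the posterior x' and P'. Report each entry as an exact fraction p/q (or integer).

x' = [-152977/17323, -63639/17323, 57347/17323]
P' = [436825/17323 147711/17323 -97587/17323; 147711/17323 53751/17323 -35583/17323; -97587/17323 -35583/17323 29063/17323]

x̄ = F·x = [-12, -10, 6]
P̄ = F·P·Fᵀ + Q = [33 26 -20; 26 43 -37; -20 -37 39]
y = z − H·x̄ = [5, -16]
S = H·P̄·Hᵀ + R = [82 67; 67 266]
K = P̄·Hᵀ·S⁻¹ = [887/17323 -3154/17323; 251/17323 -6771/17323; 5341/17323 4581/17323]
x' = x̄ + K·y = [-152977/17323, -63639/17323, 57347/17323]
P' = (I − K·H)·P̄ = [436825/17323 147711/17323 -97587/17323; 147711/17323 53751/17323 -35583/17323; -97587/17323 -35583/17323 29063/17323]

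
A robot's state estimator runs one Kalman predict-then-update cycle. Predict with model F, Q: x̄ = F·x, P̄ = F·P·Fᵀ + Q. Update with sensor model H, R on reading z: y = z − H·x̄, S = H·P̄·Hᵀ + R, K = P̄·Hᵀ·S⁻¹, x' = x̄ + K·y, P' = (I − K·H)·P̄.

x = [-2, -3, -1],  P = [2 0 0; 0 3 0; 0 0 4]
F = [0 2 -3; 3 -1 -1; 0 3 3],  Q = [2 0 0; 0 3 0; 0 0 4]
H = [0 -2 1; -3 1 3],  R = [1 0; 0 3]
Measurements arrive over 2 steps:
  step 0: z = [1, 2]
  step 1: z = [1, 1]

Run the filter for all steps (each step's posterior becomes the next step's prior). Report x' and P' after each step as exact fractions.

step 0: x' = [-418701/53336, -375079/106672, -643823/106672], P' = [404393/26668 338907/53336 685299/53336; 338907/53336 309801/106672 580641/106672; 685299/53336 580641/106672 1189409/106672]
step 1: x' = [-56472932806/34400086781, -1531253558/1495655947, -34201840158/34400086781], P' = [90326584960/34400086781 1587646131/1495655947 74872074900/34400086781; 1587646131/1495655947 996459204/1495655947 1407346809/1495655947; 74872074900/34400086781 1407346809/1495655947 71095035991/34400086781]

step 0: x̄ = F·x = [-3, -2, -12]
step 0: P̄ = F·P·Fᵀ + Q = [50 6 -18; 6 28 -21; -18 -21 67]
step 0: y = z − H·x̄ = [9, 31]
step 0: S = H·P̄·Hᵀ + R = [264 340; 340 1246]
step 0: K = P̄·Hᵀ·S⁻¹ = [7485/53336 -5259/26668; -38961/106672 3047/53336; 28127/106672 6179/53336]
step 0: x' = x̄ + K·y = [-418701/53336, -375079/106672, -643823/106672]
step 0: P' = (I − K·H)·P̄ = [404393/26668 338907/53336 685299/53336; 338907/53336 309801/106672 580641/106672; 685299/53336 580641/106672 1189409/106672]
step 1: x̄ = F·x = [1181311/106672, -186663/13334, -1528353/53336]
step 1: P̄ = F·P·Fᵀ + Q = [5189537/106672 -296202/6667 -5293899/53336; -296202/6667 656023/13334 1306779/13334; -5293899/53336 1306779/13334 6092779/26668]
step 1: y = z − H·x̄ = [88385/53336, 14314027/106672]
step 1: S = H·P̄·Hᵀ + R = [913399/26668 6836911/53336; 6836911/53336 553355225/106672]
step 1: K = P̄·Hᵀ·S⁻¹ = [1840352874/34400086781 -142719843/1495655947; -585571599/1495655947 151853746/1495655947; 6357082777/34400086781 304896520/1495655947]
step 1: x' = x̄ + K·y = [-56472932806/34400086781, -1531253558/1495655947, -34201840158/34400086781]
step 1: P' = (I − K·H)·P̄ = [90326584960/34400086781 1587646131/1495655947 74872074900/34400086781; 1587646131/1495655947 996459204/1495655947 1407346809/1495655947; 74872074900/34400086781 1407346809/1495655947 71095035991/34400086781]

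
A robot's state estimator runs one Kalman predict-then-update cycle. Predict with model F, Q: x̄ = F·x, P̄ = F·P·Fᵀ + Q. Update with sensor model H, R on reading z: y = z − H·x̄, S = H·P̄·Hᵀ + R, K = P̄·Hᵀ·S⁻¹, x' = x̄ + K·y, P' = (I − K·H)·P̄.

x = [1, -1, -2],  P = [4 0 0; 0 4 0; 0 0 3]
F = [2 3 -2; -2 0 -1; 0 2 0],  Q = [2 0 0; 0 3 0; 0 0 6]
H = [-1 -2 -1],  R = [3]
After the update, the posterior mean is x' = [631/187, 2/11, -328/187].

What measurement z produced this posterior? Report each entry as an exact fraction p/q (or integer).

z = [-2]

x̄ = F·x = [3, 0, -2]
P̄ = F·P·Fᵀ + Q = [66 -10 24; -10 22 0; 24 0 22]
S = H·P̄·Hᵀ + R = [187]
K = P̄·Hᵀ·S⁻¹ = [-70/187; -2/11; -46/187]
x' − x̄ = [70/187, 2/11, 46/187] = K·y
y = (KᵀK)⁻¹·Kᵀ·(x' − x̄) = [-1]
z = y + H·x̄ = [-1] + [-1] = [-2]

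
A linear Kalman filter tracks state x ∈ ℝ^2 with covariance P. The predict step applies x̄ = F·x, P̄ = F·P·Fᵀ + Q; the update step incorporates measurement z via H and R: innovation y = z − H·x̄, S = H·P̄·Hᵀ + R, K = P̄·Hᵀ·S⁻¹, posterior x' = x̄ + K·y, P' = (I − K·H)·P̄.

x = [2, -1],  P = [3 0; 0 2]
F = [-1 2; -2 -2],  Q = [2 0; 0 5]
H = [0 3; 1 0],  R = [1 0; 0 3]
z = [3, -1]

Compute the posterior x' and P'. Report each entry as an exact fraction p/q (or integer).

x' = [-1444/895, 1763/1790]
P' = [4353/1790 -3/1790; -3/1790 99/895]

x̄ = F·x = [-4, -2]
P̄ = F·P·Fᵀ + Q = [13 -2; -2 25]
y = z − H·x̄ = [9, 3]
S = H·P̄·Hᵀ + R = [226 -6; -6 16]
K = P̄·Hᵀ·S⁻¹ = [-9/1790 1451/1790; 297/895 -1/1790]
x' = x̄ + K·y = [-1444/895, 1763/1790]
P' = (I − K·H)·P̄ = [4353/1790 -3/1790; -3/1790 99/895]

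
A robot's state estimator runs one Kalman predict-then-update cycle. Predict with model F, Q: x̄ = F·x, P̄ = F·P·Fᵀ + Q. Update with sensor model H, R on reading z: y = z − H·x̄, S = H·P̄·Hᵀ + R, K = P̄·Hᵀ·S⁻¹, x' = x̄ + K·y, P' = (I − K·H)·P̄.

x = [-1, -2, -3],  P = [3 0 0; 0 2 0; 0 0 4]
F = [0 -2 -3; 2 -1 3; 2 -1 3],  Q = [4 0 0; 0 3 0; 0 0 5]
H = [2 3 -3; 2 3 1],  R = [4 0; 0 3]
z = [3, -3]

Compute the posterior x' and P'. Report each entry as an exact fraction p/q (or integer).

x̄ = F·x = [13, -9, -9]
P̄ = F·P·Fᵀ + Q = [48 -32 -32; -32 53 50; -32 50 55]
y = z − H·x̄ = [-23, 7]
S = H·P̄·Hᵀ + R = [268 -52; -52 515]
K = P̄·Hᵀ·S⁻¹ = [11944/33829 -896/33829; -20785/135316 9000/33829; -33353/135316 8420/33829]
x' = x̄ + K·y = [158793/33829, -487789/135316, -214965/135316]
P' = (I − K·H)·P̄ = [448496/33829 -295688/33829 -12616/33829; -295688/33829 808573/135316 47785/135316; -12616/33829 47785/135316 58613/135316]

x' = [158793/33829, -487789/135316, -214965/135316]
P' = [448496/33829 -295688/33829 -12616/33829; -295688/33829 808573/135316 47785/135316; -12616/33829 47785/135316 58613/135316]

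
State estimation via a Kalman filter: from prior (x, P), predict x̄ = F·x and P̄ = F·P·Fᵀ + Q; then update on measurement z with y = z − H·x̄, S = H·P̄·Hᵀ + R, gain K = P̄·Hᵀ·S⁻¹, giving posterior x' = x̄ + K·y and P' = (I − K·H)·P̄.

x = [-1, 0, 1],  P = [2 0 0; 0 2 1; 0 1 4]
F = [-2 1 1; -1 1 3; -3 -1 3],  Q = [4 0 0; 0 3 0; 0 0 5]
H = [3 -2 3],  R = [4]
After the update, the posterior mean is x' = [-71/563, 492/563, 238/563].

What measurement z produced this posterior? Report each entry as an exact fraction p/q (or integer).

z = [-1]

x̄ = F·x = [3, 4, 6]
P̄ = F·P·Fᵀ + Q = [20 22 24; 22 49 40; 24 40 55]
S = H·P̄·Hᵀ + R = [563]
K = P̄·Hᵀ·S⁻¹ = [88/563; 88/563; 157/563]
x' − x̄ = [-1760/563, -1760/563, -3140/563] = K·y
y = (KᵀK)⁻¹·Kᵀ·(x' − x̄) = [-20]
z = y + H·x̄ = [-20] + [19] = [-1]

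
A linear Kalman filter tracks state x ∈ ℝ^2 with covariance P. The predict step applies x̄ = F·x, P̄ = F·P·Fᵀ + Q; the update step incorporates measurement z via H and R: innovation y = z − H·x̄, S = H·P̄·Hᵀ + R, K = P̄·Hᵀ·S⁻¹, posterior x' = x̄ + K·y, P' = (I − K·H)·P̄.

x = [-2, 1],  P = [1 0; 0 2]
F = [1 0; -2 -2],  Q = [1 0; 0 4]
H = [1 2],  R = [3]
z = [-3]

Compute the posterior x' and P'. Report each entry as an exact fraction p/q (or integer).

x' = [-112/61, -28/61]
P' = [118/61 -62/61; -62/61 76/61]

x̄ = F·x = [-2, 2]
P̄ = F·P·Fᵀ + Q = [2 -2; -2 16]
y = z − H·x̄ = [-5]
S = H·P̄·Hᵀ + R = [61]
K = P̄·Hᵀ·S⁻¹ = [-2/61; 30/61]
x' = x̄ + K·y = [-112/61, -28/61]
P' = (I − K·H)·P̄ = [118/61 -62/61; -62/61 76/61]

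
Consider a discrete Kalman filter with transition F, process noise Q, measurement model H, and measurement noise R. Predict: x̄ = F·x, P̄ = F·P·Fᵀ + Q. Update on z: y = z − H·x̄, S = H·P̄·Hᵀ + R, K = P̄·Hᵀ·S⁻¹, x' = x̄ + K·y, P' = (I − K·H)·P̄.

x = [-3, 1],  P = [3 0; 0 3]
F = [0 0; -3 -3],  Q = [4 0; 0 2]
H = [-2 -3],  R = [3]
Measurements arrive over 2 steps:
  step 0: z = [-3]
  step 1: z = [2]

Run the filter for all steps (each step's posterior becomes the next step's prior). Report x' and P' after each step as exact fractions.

step 0: x' = [-120/523, 618/523], P' = [2028/523 -1344/523; -1344/523 1064/523]
step 1: x' = [27488/52075, -56478/52075], P' = [174828/52075 -112368/52075; -112368/52075 88958/52075]

step 0: x̄ = F·x = [0, 6]
step 0: P̄ = F·P·Fᵀ + Q = [4 0; 0 56]
step 0: y = z − H·x̄ = [15]
step 0: S = H·P̄·Hᵀ + R = [523]
step 0: K = P̄·Hᵀ·S⁻¹ = [-8/523; -168/523]
step 0: x' = x̄ + K·y = [-120/523, 618/523]
step 0: P' = (I − K·H)·P̄ = [2028/523 -1344/523; -1344/523 1064/523]
step 1: x̄ = F·x = [0, -1494/523]
step 1: P̄ = F·P·Fᵀ + Q = [4 0; 0 4682/523]
step 1: y = z − H·x̄ = [-3436/523]
step 1: S = H·P̄·Hᵀ + R = [52075/523]
step 1: K = P̄·Hᵀ·S⁻¹ = [-4184/52075; -14046/52075]
step 1: x' = x̄ + K·y = [27488/52075, -56478/52075]
step 1: P' = (I − K·H)·P̄ = [174828/52075 -112368/52075; -112368/52075 88958/52075]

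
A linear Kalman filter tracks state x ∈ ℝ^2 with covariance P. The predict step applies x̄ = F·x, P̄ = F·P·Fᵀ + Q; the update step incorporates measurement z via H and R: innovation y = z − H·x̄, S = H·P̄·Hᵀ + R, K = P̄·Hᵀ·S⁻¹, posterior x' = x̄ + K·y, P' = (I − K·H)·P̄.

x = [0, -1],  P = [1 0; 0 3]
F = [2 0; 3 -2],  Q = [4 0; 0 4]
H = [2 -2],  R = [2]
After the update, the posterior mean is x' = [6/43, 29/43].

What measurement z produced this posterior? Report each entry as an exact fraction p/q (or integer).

z = [-1]

x̄ = F·x = [0, 2]
P̄ = F·P·Fᵀ + Q = [8 6; 6 25]
S = H·P̄·Hᵀ + R = [86]
K = P̄·Hᵀ·S⁻¹ = [2/43; -19/43]
x' − x̄ = [6/43, -57/43] = K·y
y = (KᵀK)⁻¹·Kᵀ·(x' − x̄) = [3]
z = y + H·x̄ = [3] + [-4] = [-1]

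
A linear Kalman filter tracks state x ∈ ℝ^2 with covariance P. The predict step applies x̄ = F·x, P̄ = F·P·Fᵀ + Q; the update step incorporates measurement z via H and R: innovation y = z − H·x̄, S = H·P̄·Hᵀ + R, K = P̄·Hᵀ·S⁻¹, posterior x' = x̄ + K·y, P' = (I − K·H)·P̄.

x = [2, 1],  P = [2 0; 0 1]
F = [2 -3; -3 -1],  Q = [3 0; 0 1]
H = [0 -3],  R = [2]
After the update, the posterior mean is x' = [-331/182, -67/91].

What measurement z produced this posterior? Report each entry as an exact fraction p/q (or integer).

z = [2]

x̄ = F·x = [1, -7]
P̄ = F·P·Fᵀ + Q = [20 -9; -9 20]
S = H·P̄·Hᵀ + R = [182]
K = P̄·Hᵀ·S⁻¹ = [27/182; -30/91]
x' − x̄ = [-513/182, 570/91] = K·y
y = (KᵀK)⁻¹·Kᵀ·(x' − x̄) = [-19]
z = y + H·x̄ = [-19] + [21] = [2]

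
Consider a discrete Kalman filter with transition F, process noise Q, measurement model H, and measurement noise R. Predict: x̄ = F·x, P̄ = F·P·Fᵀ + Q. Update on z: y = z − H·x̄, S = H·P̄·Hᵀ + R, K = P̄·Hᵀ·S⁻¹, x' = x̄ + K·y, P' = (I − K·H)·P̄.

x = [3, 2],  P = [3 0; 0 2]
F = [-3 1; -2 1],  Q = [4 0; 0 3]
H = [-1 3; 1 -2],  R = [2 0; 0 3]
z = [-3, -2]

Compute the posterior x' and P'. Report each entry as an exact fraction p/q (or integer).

x̄ = F·x = [-7, -4]
P̄ = F·P·Fᵀ + Q = [33 20; 20 17]
y = z − H·x̄ = [2, -3]
S = H·P̄·Hᵀ + R = [68 -35; -35 24]
K = P̄·Hᵀ·S⁻¹ = [403/407 469/407; 254/407 133/407]
x' = x̄ + K·y = [-3450/407, -1519/407]
P' = (I − K·H)·P̄ = [5833/407 2213/407; 2213/407 907/407]

x' = [-3450/407, -1519/407]
P' = [5833/407 2213/407; 2213/407 907/407]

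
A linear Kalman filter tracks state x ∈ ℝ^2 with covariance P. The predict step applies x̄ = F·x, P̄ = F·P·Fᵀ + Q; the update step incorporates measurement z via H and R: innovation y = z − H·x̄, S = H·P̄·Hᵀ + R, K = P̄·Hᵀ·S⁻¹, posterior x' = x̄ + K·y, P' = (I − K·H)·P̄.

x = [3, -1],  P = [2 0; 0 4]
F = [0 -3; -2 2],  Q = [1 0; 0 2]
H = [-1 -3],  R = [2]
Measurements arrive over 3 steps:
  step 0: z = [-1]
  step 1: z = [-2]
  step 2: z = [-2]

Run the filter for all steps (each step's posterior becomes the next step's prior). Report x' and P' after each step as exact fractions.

step 0: x' = [-383/129, 52/43], P' = [3548/129 -402/43; -402/43 146/43]
step 1: x' = [-49616/59265, 56606/59265], P' = [187292/59265 -68102/59265; -68102/59265 37742/59265]
step 2: x' = [-2446102/1197603, 182180/133067], P' = [423124/133067 -1380946/1197603; -1380946/1197603 760714/1197603]

step 0: x̄ = F·x = [3, -8]
step 0: P̄ = F·P·Fᵀ + Q = [37 -24; -24 26]
step 0: y = z − H·x̄ = [-22]
step 0: S = H·P̄·Hᵀ + R = [129]
step 0: K = P̄·Hᵀ·S⁻¹ = [35/129; -18/43]
step 0: x' = x̄ + K·y = [-383/129, 52/43]
step 0: P' = (I − K·H)·P̄ = [3548/129 -402/43; -402/43 146/43]
step 1: x̄ = F·x = [-156/43, 1078/129]
step 1: P̄ = F·P·Fᵀ + Q = [1357/43 -3288/43; -3288/43 25850/129]
step 1: y = z − H·x̄ = [836/43]
step 1: S = H·P̄·Hᵀ + R = [59265/43]
step 1: K = P̄·Hᵀ·S⁻¹ = [8507/59265; -22562/59265]
step 1: x' = x̄ + K·y = [-49616/59265, 56606/59265]
step 1: P' = (I − K·H)·P̄ = [187292/59265 -68102/59265; -68102/59265 37742/59265]
step 2: x̄ = F·x = [-56606/19755, 212444/59265]
step 2: P̄ = F·P·Fᵀ + Q = [44327/6585 -211688/19755; -211688/19755 1563482/59265]
step 2: y = z − H·x̄ = [38776/6585]
step 2: S = H·P̄·Hᵀ + R = [399201/2195]
step 2: K = P̄·Hᵀ·S⁻¹ = [55787/399201; -450598/1197603]
step 2: x' = x̄ + K·y = [-2446102/1197603, 182180/133067]
step 2: P' = (I − K·H)·P̄ = [423124/133067 -1380946/1197603; -1380946/1197603 760714/1197603]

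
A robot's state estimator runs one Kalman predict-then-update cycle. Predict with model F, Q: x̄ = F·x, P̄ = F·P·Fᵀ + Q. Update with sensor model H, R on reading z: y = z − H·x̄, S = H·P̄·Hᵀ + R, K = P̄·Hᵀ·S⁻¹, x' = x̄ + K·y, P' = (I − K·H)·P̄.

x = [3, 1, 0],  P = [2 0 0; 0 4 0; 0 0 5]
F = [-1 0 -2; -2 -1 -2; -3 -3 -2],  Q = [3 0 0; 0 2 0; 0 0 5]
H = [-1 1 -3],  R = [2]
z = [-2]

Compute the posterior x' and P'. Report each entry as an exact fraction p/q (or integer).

x' = [419/308, -41/154, 27/308]
P' = [9159/616 2573/308 -1285/616; 2573/308 1515/154 193/308; -1285/616 193/308 703/616]

x̄ = F·x = [-3, -7, -12]
P̄ = F·P·Fᵀ + Q = [25 24 26; 24 34 44; 26 44 79]
y = z − H·x̄ = [-34]
S = H·P̄·Hᵀ + R = [616]
K = P̄·Hᵀ·S⁻¹ = [-79/616; -61/308; -219/616]
x' = x̄ + K·y = [419/308, -41/154, 27/308]
P' = (I − K·H)·P̄ = [9159/616 2573/308 -1285/616; 2573/308 1515/154 193/308; -1285/616 193/308 703/616]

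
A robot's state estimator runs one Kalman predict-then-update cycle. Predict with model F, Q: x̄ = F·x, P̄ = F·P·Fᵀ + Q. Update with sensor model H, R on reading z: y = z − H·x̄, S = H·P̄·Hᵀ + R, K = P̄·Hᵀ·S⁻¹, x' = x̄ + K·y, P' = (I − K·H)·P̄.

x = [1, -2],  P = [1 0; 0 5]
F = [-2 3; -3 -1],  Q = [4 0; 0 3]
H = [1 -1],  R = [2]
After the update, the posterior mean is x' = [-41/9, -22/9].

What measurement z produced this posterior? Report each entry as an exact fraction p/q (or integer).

z = [-2]

x̄ = F·x = [-8, -1]
P̄ = F·P·Fᵀ + Q = [53 -9; -9 17]
S = H·P̄·Hᵀ + R = [90]
K = P̄·Hᵀ·S⁻¹ = [31/45; -13/45]
x' − x̄ = [31/9, -13/9] = K·y
y = (KᵀK)⁻¹·Kᵀ·(x' − x̄) = [5]
z = y + H·x̄ = [5] + [-7] = [-2]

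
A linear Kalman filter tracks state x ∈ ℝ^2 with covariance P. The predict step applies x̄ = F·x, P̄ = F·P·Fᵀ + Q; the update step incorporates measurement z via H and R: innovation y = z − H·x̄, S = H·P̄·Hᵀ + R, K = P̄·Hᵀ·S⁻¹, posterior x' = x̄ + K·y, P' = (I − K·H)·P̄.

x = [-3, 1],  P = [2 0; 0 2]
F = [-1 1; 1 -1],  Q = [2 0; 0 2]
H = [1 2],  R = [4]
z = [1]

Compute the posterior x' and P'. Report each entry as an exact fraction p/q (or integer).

x̄ = F·x = [4, -4]
P̄ = F·P·Fᵀ + Q = [6 -4; -4 6]
y = z − H·x̄ = [5]
S = H·P̄·Hᵀ + R = [18]
K = P̄·Hᵀ·S⁻¹ = [-1/9; 4/9]
x' = x̄ + K·y = [31/9, -16/9]
P' = (I − K·H)·P̄ = [52/9 -28/9; -28/9 22/9]

x' = [31/9, -16/9]
P' = [52/9 -28/9; -28/9 22/9]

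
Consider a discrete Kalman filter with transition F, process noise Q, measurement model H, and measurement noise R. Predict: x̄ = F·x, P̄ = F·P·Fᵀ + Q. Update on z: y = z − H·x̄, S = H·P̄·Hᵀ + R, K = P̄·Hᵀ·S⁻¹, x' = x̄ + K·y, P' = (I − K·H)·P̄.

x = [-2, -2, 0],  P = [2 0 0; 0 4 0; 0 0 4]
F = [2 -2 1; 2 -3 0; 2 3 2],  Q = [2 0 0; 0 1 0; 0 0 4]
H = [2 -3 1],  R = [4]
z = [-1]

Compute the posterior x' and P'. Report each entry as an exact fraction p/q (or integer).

x̄ = F·x = [0, 2, -10]
P̄ = F·P·Fᵀ + Q = [30 32 -8; 32 45 -28; -8 -28 64]
y = z − H·x̄ = [15]
S = H·P̄·Hᵀ + R = [345]
K = P̄·Hᵀ·S⁻¹ = [-44/345; -33/115; 44/115]
x' = x̄ + K·y = [-44/23, -53/23, -98/23]
P' = (I − K·H)·P̄ = [8414/345 2228/115 1016/115; 2228/115 1908/115 1136/115; 1016/115 1136/115 1552/115]

x' = [-44/23, -53/23, -98/23]
P' = [8414/345 2228/115 1016/115; 2228/115 1908/115 1136/115; 1016/115 1136/115 1552/115]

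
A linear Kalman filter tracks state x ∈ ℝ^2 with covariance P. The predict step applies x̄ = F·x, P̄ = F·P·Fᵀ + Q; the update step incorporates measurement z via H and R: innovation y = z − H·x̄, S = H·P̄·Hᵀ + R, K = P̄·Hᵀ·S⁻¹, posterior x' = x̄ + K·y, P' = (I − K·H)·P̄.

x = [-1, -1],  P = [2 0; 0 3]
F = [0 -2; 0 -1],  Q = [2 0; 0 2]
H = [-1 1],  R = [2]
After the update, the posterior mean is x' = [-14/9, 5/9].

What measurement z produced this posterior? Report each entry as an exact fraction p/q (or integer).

z = [3]

x̄ = F·x = [2, 1]
P̄ = F·P·Fᵀ + Q = [14 6; 6 5]
S = H·P̄·Hᵀ + R = [9]
K = P̄·Hᵀ·S⁻¹ = [-8/9; -1/9]
x' − x̄ = [-32/9, -4/9] = K·y
y = (KᵀK)⁻¹·Kᵀ·(x' − x̄) = [4]
z = y + H·x̄ = [4] + [-1] = [3]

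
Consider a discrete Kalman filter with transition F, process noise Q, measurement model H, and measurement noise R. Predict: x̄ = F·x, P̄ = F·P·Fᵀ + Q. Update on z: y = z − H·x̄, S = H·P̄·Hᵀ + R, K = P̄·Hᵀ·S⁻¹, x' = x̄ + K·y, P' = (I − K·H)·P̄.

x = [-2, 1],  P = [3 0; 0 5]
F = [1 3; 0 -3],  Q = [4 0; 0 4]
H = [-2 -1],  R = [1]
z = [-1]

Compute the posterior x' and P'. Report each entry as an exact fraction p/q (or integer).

x' = [98/39, -158/39]
P' = [575/78 -1091/78; -1091/78 2141/78]

x̄ = F·x = [1, -3]
P̄ = F·P·Fᵀ + Q = [52 -45; -45 49]
y = z − H·x̄ = [-2]
S = H·P̄·Hᵀ + R = [78]
K = P̄·Hᵀ·S⁻¹ = [-59/78; 41/78]
x' = x̄ + K·y = [98/39, -158/39]
P' = (I − K·H)·P̄ = [575/78 -1091/78; -1091/78 2141/78]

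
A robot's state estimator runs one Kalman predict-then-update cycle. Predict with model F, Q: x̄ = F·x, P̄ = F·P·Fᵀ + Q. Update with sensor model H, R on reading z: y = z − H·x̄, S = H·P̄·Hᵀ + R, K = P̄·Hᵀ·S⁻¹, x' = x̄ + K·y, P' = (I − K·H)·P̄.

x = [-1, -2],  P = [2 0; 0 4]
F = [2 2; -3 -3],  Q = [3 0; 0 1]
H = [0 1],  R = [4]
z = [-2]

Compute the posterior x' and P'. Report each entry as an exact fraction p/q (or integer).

x' = [42/59, -74/59]
P' = [297/59 -144/59; -144/59 220/59]

x̄ = F·x = [-6, 9]
P̄ = F·P·Fᵀ + Q = [27 -36; -36 55]
y = z − H·x̄ = [-11]
S = H·P̄·Hᵀ + R = [59]
K = P̄·Hᵀ·S⁻¹ = [-36/59; 55/59]
x' = x̄ + K·y = [42/59, -74/59]
P' = (I − K·H)·P̄ = [297/59 -144/59; -144/59 220/59]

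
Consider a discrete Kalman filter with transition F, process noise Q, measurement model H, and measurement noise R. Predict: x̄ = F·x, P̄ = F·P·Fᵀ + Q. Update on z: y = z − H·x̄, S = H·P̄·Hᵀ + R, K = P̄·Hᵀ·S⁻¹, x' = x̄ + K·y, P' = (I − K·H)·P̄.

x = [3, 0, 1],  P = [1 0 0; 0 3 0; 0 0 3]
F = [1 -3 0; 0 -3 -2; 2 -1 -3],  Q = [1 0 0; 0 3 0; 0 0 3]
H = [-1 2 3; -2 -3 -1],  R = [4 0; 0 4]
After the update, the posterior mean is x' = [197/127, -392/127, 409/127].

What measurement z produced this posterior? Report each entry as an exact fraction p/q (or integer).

z = [2, 3]

x̄ = F·x = [3, -2, 3]
P̄ = F·P·Fᵀ + Q = [29 27 11; 27 42 27; 11 27 37]
S = H·P̄·Hᵀ + R = [684 -684; -684 1065]
K = P̄·Hᵀ·S⁻¹ = [-6805/43434 -92/381; 299/14478 -23/127; 11375/43434 14/381]
x' − x̄ = [-184/127, -138/127, 28/127] = K·y
y = (KᵀK)⁻¹·Kᵀ·(x' − x̄) = [0, 6]
z = y + H·x̄ = [0, 6] + [2, -3] = [2, 3]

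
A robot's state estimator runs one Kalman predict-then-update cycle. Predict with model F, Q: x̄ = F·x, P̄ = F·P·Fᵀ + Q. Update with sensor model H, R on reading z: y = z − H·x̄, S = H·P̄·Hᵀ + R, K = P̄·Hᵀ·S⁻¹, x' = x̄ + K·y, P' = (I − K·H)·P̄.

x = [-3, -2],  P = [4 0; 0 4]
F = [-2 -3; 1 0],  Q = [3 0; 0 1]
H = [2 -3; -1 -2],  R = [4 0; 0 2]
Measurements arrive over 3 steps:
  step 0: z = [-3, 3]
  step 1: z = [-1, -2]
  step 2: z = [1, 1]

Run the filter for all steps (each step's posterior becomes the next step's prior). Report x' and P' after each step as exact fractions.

step 0: x̄ = F·x = [12, -3]
step 0: P̄ = F·P·Fᵀ + Q = [55 -8; -8 5]
step 0: y = z − H·x̄ = [-36, 9]
step 0: S = H·P̄·Hᵀ + R = [365 -72; -72 45]
step 0: K = P̄·Hᵀ·S⁻¹ = [358/1249 -1529/3747; -171/1249 -2962/11241]
step 0: x' = x̄ + K·y = [-2487/1249, -553/1249]
step 0: P' = (I − K·H)·P̄ = [846/1249 260/3747; 260/3747 2572/11241]
step 1: x̄ = F·x = [6633/1249, -2487/1249]
step 1: P̄ = F·P·Fᵀ + Q = [10743/1249 -1952/1249; -1952/1249 2095/1249]
step 1: y = z − H·x̄ = [-21976/1249, -839/1249]
step 1: S = H·P̄·Hᵀ + R = [90247/1249 -6964/1249; -6964/1249 13813/1249]
step 1: K = P̄·Hᵀ·S⁻¹ = [52850/191847 -68341/191847; -125161/959235 -218518/959235]
step 1: x' = x̄ + K·y = [44950/63949, 146319/319745]
step 1: P' = (I − K·H)·P̄ = [118978/191847 8852/191847; 8852/191847 196388/959235]
step 2: x̄ = F·x = [-888457/319745, 44950/63949]
step 2: P̄ = F·P·Fᵀ + Q = [7555877/959235 -264512/191847; -264512/191847 310825/191847]
step 2: y = z − H·x̄ = [2770909/319745, -119212/319745]
step 2: S = H·P̄·Hᵀ + R = [63918293/959235 -1488148/319745; -1488148/319745 3466869/319745]
step 2: K = P̄·Hᵀ·S⁻¹ = [20446142/74695841 -79475881/224087523; -29181065/224087523 -152999170/672262569]
step 2: x' = x̄ + K·y = [-61469149/224087523, -229069657/672262569]
step 2: P' = (I − K·H)·P̄ = [46074414/74695841 10364260/224087523; 10364260/224087523 137452780/672262569]

step 0: x' = [-2487/1249, -553/1249], P' = [846/1249 260/3747; 260/3747 2572/11241]
step 1: x' = [44950/63949, 146319/319745], P' = [118978/191847 8852/191847; 8852/191847 196388/959235]
step 2: x' = [-61469149/224087523, -229069657/672262569], P' = [46074414/74695841 10364260/224087523; 10364260/224087523 137452780/672262569]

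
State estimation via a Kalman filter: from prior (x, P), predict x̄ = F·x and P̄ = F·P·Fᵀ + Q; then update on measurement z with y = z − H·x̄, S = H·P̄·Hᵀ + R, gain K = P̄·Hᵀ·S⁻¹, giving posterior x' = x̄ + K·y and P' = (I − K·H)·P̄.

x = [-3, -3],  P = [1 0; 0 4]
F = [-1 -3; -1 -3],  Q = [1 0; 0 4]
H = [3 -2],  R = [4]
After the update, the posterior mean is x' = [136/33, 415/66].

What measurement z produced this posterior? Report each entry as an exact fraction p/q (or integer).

x̄ = F·x = [12, 12]
P̄ = F·P·Fᵀ + Q = [38 37; 37 41]
S = H·P̄·Hᵀ + R = [66]
K = P̄·Hᵀ·S⁻¹ = [20/33; 29/66]
x' − x̄ = [-260/33, -377/66] = K·y
y = (KᵀK)⁻¹·Kᵀ·(x' − x̄) = [-13]
z = y + H·x̄ = [-13] + [12] = [-1]

z = [-1]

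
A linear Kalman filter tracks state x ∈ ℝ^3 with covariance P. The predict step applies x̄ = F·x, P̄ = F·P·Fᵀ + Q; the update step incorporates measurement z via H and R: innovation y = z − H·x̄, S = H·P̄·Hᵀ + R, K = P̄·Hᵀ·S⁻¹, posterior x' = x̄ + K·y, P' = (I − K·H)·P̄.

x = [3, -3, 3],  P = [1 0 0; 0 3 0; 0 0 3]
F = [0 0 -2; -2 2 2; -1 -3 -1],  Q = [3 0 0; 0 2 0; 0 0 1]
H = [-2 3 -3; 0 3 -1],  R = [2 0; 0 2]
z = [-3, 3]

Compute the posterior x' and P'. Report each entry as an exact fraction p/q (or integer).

x' = [-1650/977, 11286/6839, 23841/6839]
P' = [7095/977 -1992/977 -6564/977; -1992/977 7138/6839 16682/6839; -6564/977 16682/6839 48296/6839]

x̄ = F·x = [-6, -6, 3]
P̄ = F·P·Fᵀ + Q = [15 -12 6; -12 30 -22; 6 -22 32]
y = z − H·x̄ = [12, 24]
S = H·P̄·Hᵀ + R = [1232 714; 714 436]
K = P̄·Hᵀ·S⁻¹ = [-237/977 294/977; -372/6839 338/977; -1473/6839 125/977]
x' = x̄ + K·y = [-1650/977, 11286/6839, 23841/6839]
P' = (I − K·H)·P̄ = [7095/977 -1992/977 -6564/977; -1992/977 7138/6839 16682/6839; -6564/977 16682/6839 48296/6839]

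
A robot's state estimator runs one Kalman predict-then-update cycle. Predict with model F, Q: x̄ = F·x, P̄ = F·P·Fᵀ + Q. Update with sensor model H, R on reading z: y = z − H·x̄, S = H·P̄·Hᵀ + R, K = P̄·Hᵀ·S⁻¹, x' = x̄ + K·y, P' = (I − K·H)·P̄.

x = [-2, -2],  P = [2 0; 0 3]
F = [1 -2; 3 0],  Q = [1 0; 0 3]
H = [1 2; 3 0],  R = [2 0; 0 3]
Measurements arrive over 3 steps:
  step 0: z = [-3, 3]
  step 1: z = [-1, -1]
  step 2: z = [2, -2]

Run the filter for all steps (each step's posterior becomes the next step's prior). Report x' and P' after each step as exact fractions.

step 0: x' = [3877/3563, -1098/509], P' = [1146/3563 -78/509; -78/509 285/509]
step 1: x' = [22013/1122357, -145373/374119], P' = [329830/1122357 -45538/374119; -45538/374119 189051/374119]
step 2: x' = [-146736634/318755323, 342388137/318755323], P' = [93221498/318755323 -38725146/318755323; -38725146/318755323 160873311/318755323]

step 0: x̄ = F·x = [2, -6]
step 0: P̄ = F·P·Fᵀ + Q = [15 6; 6 21]
step 0: y = z − H·x̄ = [7, -3]
step 0: S = H·P̄·Hᵀ + R = [125 81; 81 138]
step 0: K = P̄·Hᵀ·S⁻¹ = [27/3563 1146/3563; 246/509 -78/509]
step 0: x' = x̄ + K·y = [3877/3563, -1098/509]
step 0: P' = (I − K·H)·P̄ = [1146/3563 -78/509; -78/509 285/509]
step 1: x̄ = F·x = [19249/3563, 11631/3563]
step 1: P̄ = F·P·Fᵀ + Q = [14873/3563 6714/3563; 6714/3563 21003/3563]
step 1: y = z − H·x̄ = [-6582/509, -61310/3563]
step 1: S = H·P̄·Hᵀ + R = [18981/509 12129/509; 12129/509 144546/3563]
step 1: K = P̄·Hᵀ·S⁻¹ = [28301/1122357 329830/1122357; 166282/374119 -45538/374119]
step 1: x' = x̄ + K·y = [22013/1122357, -145373/374119]
step 1: P' = (I − K·H)·P̄ = [329830/1122357 -45538/374119; -45538/374119 189051/374119]
step 2: x̄ = F·x = [52603/66021, 22013/374119]
step 2: P̄ = F·P·Fᵀ + Q = [251015/66021 35474/22007; 35474/22007 2111847/374119]
step 2: y = z − H·x̄ = [1218385/1122357, -96617/22007]
step 2: S = H·P̄·Hᵀ + R = [39090829/1122357 463859/22007; 463859/22007 819066/22007]
step 2: K = P̄·Hᵀ·S⁻¹ = [7885603/318755323 93221498/318755323; 141510738/318755323 -38725146/318755323]
step 2: x' = x̄ + K·y = [-146736634/318755323, 342388137/318755323]
step 2: P' = (I − K·H)·P̄ = [93221498/318755323 -38725146/318755323; -38725146/318755323 160873311/318755323]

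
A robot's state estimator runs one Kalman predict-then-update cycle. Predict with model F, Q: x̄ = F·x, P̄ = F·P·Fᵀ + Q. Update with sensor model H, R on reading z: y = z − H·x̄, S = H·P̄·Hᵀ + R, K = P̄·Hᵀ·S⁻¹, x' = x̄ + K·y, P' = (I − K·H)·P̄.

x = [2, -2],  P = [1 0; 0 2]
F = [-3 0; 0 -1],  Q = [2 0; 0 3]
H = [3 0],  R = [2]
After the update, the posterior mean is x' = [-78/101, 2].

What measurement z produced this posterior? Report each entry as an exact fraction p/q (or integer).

x̄ = F·x = [-6, 2]
P̄ = F·P·Fᵀ + Q = [11 0; 0 5]
S = H·P̄·Hᵀ + R = [101]
K = P̄·Hᵀ·S⁻¹ = [33/101; 0]
x' − x̄ = [528/101, 0] = K·y
y = (KᵀK)⁻¹·Kᵀ·(x' − x̄) = [16]
z = y + H·x̄ = [16] + [-18] = [-2]

z = [-2]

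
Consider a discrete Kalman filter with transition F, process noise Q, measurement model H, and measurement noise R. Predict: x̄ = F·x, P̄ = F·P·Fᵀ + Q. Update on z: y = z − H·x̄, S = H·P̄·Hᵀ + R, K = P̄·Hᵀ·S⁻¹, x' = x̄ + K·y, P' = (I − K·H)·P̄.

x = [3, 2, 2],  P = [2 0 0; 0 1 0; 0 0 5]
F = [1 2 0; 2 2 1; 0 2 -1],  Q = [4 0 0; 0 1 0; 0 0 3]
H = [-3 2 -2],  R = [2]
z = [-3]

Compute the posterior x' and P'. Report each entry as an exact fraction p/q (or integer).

x̄ = F·x = [7, 12, 2]
P̄ = F·P·Fᵀ + Q = [10 8 4; 8 18 -1; 4 -1 12]
y = z − H·x̄ = [-2]
S = H·P̄·Hᵀ + R = [172]
K = P̄·Hᵀ·S⁻¹ = [-11/86; 7/86; -19/86]
x' = x̄ + K·y = [312/43, 509/43, 105/43]
P' = (I − K·H)·P̄ = [309/43 421/43 -37/43; 421/43 725/43 90/43; -37/43 90/43 155/43]

x' = [312/43, 509/43, 105/43]
P' = [309/43 421/43 -37/43; 421/43 725/43 90/43; -37/43 90/43 155/43]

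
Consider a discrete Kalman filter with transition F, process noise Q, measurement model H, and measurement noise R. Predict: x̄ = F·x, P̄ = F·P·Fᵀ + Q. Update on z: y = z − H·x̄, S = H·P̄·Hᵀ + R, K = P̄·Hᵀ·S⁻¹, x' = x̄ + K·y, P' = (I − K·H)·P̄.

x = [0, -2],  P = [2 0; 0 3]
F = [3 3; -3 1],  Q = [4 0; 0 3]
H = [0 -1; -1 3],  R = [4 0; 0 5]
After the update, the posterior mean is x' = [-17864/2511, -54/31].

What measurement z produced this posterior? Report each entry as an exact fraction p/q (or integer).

x̄ = F·x = [-6, -2]
P̄ = F·P·Fᵀ + Q = [49 -9; -9 24]
S = H·P̄·Hᵀ + R = [28 -81; -81 324]
K = P̄·Hᵀ·S⁻¹ = [-40/31 -1399/2511; -15/31 4/31]
x' − x̄ = [-2798/2511, 8/31] = K·y
y = (KᵀK)⁻¹·Kᵀ·(x' − x̄) = [0, 2]
z = y + H·x̄ = [0, 2] + [2, 0] = [2, 2]

z = [2, 2]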